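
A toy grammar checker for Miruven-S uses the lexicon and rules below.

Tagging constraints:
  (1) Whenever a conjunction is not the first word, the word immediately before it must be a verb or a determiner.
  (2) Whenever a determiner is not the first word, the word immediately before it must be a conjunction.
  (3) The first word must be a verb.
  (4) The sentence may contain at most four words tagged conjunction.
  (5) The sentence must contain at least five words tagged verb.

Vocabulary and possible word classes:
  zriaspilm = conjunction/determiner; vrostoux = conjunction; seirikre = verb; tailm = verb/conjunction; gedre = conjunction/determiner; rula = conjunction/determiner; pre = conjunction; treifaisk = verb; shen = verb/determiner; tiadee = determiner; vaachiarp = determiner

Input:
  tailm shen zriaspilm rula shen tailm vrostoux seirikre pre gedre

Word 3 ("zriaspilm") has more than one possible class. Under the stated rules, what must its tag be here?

Candidates per position — 1:tailm {verb,conjunction}; 2:shen {verb,determiner}; 3:zriaspilm {conjunction,determiner}; 4:rula {conjunction,determiner}; 5:shen {verb,determiner}; 6:tailm {verb,conjunction}; 7:vrostoux {conjunction}; 8:seirikre {verb}; 9:pre {conjunction}; 10:gedre {conjunction,determiner}.
Position 1: tagging it conjunction would leave rule 3 unsatisfiable, so it must be verb.
Position 2: tagging it determiner would leave rule 2 unsatisfiable, so it must be verb.
Position 3: tagging it determiner would leave rule 2 unsatisfiable, so it must be conjunction.
Position 4: tagging it conjunction would leave rule 1 unsatisfiable, so it must be determiner.
Position 5: tagging it determiner would leave rule 2 unsatisfiable, so it must be verb.
Position 6: tagging it conjunction would leave rule 1 unsatisfiable, so it must be verb.
Position 10: tagging it conjunction would leave rule 1 unsatisfiable, so it must be determiner.
The only consistent sequence is: verb verb conjunction determiner verb verb conjunction verb conjunction determiner.
Verifying each rule — rule 1 satisfied; rule 2 satisfied; rule 3 satisfied; rule 4 satisfied; rule 5 satisfied.

conjunction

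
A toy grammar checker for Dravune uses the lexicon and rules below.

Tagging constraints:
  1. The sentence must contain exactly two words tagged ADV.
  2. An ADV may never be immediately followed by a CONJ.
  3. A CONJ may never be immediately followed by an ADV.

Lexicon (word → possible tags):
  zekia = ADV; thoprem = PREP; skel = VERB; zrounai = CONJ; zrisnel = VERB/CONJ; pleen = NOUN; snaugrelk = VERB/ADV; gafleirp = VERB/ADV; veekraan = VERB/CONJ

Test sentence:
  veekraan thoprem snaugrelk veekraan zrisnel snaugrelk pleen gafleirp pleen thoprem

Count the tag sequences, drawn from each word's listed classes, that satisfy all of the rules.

10

Candidates per position — 1:veekraan {VERB,CONJ}; 2:thoprem {PREP}; 3:snaugrelk {VERB,ADV}; 4:veekraan {VERB,CONJ}; 5:zrisnel {VERB,CONJ}; 6:snaugrelk {VERB,ADV}; 7:pleen {NOUN}; 8:gafleirp {VERB,ADV}; 9:pleen {NOUN}; 10:thoprem {PREP}.
There are 64 candidate sequences in total.
Checking each against the rules leaves 10 sequences.
Count = 10.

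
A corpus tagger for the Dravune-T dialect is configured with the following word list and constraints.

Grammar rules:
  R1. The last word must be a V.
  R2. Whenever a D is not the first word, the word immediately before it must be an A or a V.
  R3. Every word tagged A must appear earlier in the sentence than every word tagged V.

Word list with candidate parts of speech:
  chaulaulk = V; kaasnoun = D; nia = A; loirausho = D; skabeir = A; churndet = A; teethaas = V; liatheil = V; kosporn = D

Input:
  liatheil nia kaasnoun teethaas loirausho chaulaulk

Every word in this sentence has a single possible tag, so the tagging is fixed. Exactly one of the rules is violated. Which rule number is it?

Fixed tagging: V A D V D V.
Checking each rule: R1 ok, R2 ok, R3 fails.
Only rule 3 fails.

3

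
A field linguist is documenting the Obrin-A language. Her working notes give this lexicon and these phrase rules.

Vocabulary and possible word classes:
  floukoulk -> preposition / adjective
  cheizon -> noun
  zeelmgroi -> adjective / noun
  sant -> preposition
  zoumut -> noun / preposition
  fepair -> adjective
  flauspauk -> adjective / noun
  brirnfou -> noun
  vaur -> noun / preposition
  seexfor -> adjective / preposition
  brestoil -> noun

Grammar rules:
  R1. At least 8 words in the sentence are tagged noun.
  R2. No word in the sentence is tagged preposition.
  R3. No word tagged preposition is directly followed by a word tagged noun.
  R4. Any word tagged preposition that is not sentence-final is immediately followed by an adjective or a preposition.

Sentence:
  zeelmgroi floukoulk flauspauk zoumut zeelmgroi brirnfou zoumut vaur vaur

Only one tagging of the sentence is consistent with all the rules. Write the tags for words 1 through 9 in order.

Candidates per position — 1:zeelmgroi {adjective,noun}; 2:floukoulk {preposition,adjective}; 3:flauspauk {adjective,noun}; 4:zoumut {noun,preposition}; 5:zeelmgroi {adjective,noun}; 6:brirnfou {noun}; 7:zoumut {noun,preposition}; 8:vaur {noun,preposition}; 9:vaur {noun,preposition}.
At position 1, choosing adjective makes rule 1 impossible to satisfy; hence noun.
At position 2, choosing preposition makes rule 2 impossible to satisfy; hence adjective.
At position 3, choosing adjective makes rule 1 impossible to satisfy; hence noun.
At position 4, choosing preposition makes rule 1 impossible to satisfy; hence noun.
At position 5, choosing adjective makes rule 1 impossible to satisfy; hence noun.
At position 7, choosing preposition makes rule 1 impossible to satisfy; hence noun.
At position 8, choosing preposition makes rule 1 impossible to satisfy; hence noun.
At position 9, choosing preposition makes rule 1 impossible to satisfy; hence noun.
The only consistent sequence is: noun adjective noun noun noun noun noun noun noun.
Rule-by-rule: rule 1 holds; rule 2 holds; rule 3 holds; rule 4 holds.

noun adjective noun noun noun noun noun noun noun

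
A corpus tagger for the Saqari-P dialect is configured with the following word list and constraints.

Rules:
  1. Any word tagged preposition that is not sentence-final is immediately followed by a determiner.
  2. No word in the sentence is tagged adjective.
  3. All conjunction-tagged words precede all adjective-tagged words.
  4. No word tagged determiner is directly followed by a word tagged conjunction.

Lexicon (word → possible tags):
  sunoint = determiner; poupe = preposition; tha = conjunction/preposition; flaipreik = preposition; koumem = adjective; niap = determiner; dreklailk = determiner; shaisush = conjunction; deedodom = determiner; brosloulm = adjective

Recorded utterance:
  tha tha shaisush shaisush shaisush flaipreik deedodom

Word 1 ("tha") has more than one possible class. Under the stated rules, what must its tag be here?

Candidates per position — 1:tha {conjunction,preposition}; 2:tha {conjunction,preposition}; 3:shaisush {conjunction}; 4:shaisush {conjunction}; 5:shaisush {conjunction}; 6:flaipreik {preposition}; 7:deedodom {determiner}.
At position 1, choosing preposition makes rule 1 impossible to satisfy; hence conjunction.
At position 2, choosing preposition makes rule 1 impossible to satisfy; hence conjunction.
The unique satisfying tagging is: conjunction conjunction conjunction conjunction conjunction preposition determiner.
Verifying each rule — rule 1 ✓; rule 2 ✓; rule 3 ✓; rule 4 ✓.

conjunction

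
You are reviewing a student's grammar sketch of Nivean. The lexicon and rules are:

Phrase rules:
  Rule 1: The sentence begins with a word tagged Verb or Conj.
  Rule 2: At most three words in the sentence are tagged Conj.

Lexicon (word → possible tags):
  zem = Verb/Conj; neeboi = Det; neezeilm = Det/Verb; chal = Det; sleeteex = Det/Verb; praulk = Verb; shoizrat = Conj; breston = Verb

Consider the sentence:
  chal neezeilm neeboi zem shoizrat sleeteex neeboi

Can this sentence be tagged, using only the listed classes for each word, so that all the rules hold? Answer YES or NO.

NO

Candidates per position — 1:chal {Det}; 2:neezeilm {Det,Verb}; 3:neeboi {Det}; 4:zem {Verb,Conj}; 5:shoizrat {Conj}; 6:sleeteex {Det,Verb}; 7:neeboi {Det}.
Rule 1 cannot be satisfied by any choice of tags from the lexicon.
So there is no consistent tagging.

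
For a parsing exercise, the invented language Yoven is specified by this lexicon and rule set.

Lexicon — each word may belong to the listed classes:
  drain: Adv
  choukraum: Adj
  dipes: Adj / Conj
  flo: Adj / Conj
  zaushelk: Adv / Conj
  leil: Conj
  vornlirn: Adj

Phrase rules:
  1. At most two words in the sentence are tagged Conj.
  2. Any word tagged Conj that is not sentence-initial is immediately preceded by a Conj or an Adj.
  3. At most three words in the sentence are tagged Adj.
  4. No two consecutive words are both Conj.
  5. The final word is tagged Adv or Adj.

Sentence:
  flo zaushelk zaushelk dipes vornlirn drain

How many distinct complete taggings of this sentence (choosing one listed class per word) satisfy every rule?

3

Candidates per position — 1:flo {Adj,Conj}; 2:zaushelk {Adv,Conj}; 3:zaushelk {Adv,Conj}; 4:dipes {Adj,Conj}; 5:vornlirn {Adj}; 6:drain {Adv}.
There are 16 candidate sequences in total.
The sequences that satisfy every rule: Adj Adv Adv Adj Adj Adv; Adj Conj Adv Adj Adj Adv; Conj Adv Adv Adj Adj Adv.
Count = 3.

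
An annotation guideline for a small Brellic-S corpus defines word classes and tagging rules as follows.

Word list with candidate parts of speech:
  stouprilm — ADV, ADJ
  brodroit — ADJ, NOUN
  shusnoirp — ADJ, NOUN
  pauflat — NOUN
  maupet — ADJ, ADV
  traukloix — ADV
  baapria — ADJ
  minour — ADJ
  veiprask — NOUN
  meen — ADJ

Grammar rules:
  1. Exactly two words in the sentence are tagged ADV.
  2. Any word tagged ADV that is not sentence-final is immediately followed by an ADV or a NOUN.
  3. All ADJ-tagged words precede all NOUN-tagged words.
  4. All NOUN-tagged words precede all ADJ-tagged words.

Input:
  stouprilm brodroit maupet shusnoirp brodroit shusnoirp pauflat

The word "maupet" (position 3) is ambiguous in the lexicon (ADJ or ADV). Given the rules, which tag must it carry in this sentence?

ADV

Candidates per position — 1:stouprilm {ADV,ADJ}; 2:brodroit {ADJ,NOUN}; 3:maupet {ADJ,ADV}; 4:shusnoirp {ADJ,NOUN}; 5:brodroit {ADJ,NOUN}; 6:shusnoirp {ADJ,NOUN}; 7:pauflat {NOUN}.
If word 1 were ADJ, no tagging could satisfy rule 1; so word 1 is ADV.
If word 2 were ADJ, no tagging could satisfy rule 2; so word 2 is NOUN.
If word 3 were ADJ, no tagging could satisfy rule 1; so word 3 is ADV.
If word 4 were ADJ, no tagging could satisfy rule 2; so word 4 is NOUN.
If word 5 were ADJ, no tagging could satisfy rule 3; so word 5 is NOUN.
If word 6 were ADJ, no tagging could satisfy rule 3; so word 6 is NOUN.
The only consistent sequence is: ADV NOUN ADV NOUN NOUN NOUN NOUN.
Check: rule 1 ✓; rule 2 ✓; rule 3 ✓; rule 4 ✓.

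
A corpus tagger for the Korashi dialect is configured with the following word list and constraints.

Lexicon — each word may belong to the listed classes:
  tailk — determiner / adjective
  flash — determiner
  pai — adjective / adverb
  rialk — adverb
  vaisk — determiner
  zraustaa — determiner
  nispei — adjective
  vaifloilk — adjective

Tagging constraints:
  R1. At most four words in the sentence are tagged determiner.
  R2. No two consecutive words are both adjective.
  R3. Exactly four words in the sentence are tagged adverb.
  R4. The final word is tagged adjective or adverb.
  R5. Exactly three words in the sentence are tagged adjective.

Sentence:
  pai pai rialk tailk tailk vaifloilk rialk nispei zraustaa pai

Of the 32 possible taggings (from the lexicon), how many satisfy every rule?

Candidates per position — 1:pai {adjective,adverb}; 2:pai {adjective,adverb}; 3:rialk {adverb}; 4:tailk {determiner,adjective}; 5:tailk {determiner,adjective}; 6:vaifloilk {adjective}; 7:rialk {adverb}; 8:nispei {adjective}; 9:zraustaa {determiner}; 10:pai {adjective,adverb}.
There are 32 candidate sequences in total.
The sequences that satisfy every rule: adjective adverb adverb determiner determiner adjective adverb adjective determiner adverb; adverb adjective adverb determiner determiner adjective adverb adjective determiner adverb; adverb adverb adverb determiner determiner adjective adverb adjective determiner adjective.
Count = 3.

3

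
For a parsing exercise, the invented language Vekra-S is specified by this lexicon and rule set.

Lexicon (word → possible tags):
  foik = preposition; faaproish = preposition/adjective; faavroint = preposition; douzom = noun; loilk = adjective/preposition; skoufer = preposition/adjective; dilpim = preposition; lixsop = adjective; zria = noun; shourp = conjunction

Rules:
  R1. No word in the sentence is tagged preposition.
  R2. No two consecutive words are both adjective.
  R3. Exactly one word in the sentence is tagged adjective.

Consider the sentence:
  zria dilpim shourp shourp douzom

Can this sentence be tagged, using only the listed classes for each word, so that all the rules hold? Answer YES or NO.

Candidates per position — 1:zria {noun}; 2:dilpim {preposition}; 3:shourp {conjunction}; 4:shourp {conjunction}; 5:douzom {noun}.
Rule 1 cannot be satisfied by any choice of tags from the lexicon.
So there is no consistent tagging.

NO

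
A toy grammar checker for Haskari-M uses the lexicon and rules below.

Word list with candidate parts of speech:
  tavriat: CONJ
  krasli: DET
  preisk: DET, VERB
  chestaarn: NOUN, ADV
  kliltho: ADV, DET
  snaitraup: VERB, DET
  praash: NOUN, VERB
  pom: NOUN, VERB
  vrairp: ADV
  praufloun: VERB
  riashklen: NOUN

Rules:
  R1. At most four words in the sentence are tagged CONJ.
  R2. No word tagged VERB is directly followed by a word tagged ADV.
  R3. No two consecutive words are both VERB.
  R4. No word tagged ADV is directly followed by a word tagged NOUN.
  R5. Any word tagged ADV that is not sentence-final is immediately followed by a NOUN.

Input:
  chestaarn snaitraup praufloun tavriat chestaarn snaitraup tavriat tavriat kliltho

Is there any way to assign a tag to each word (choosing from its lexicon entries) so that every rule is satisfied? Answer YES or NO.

YES

Candidates per position — 1:chestaarn {NOUN,ADV}; 2:snaitraup {VERB,DET}; 3:praufloun {VERB}; 4:tavriat {CONJ}; 5:chestaarn {NOUN,ADV}; 6:snaitraup {VERB,DET}; 7:tavriat {CONJ}; 8:tavriat {CONJ}; 9:kliltho {ADV,DET}.
One satisfying assignment: NOUN DET VERB CONJ NOUN VERB CONJ CONJ ADV.
Checking: rule 1 ok; rule 2 ok; rule 3 ok; rule 4 ok; rule 5 ok.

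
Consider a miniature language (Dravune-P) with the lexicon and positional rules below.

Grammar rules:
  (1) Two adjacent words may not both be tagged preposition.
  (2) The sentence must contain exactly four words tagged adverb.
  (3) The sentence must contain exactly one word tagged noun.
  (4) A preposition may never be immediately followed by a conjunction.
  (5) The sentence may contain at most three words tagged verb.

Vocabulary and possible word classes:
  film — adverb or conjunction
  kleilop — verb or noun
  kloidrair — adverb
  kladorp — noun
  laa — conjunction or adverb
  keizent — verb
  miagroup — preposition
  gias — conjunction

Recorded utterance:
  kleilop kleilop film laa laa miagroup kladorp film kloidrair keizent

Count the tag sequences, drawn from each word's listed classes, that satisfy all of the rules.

Candidates per position — 1:kleilop {verb,noun}; 2:kleilop {verb,noun}; 3:film {adverb,conjunction}; 4:laa {conjunction,adverb}; 5:laa {conjunction,adverb}; 6:miagroup {preposition}; 7:kladorp {noun}; 8:film {adverb,conjunction}; 9:kloidrair {adverb}; 10:keizent {verb}.
There are 64 candidate sequences in total.
The sequences that satisfy every rule: verb verb adverb conjunction adverb preposition noun adverb adverb verb; verb verb adverb adverb conjunction preposition noun adverb adverb verb; verb verb adverb adverb adverb preposition noun conjunction adverb verb; verb verb conjunction adverb adverb preposition noun adverb adverb verb.
Count = 4.

4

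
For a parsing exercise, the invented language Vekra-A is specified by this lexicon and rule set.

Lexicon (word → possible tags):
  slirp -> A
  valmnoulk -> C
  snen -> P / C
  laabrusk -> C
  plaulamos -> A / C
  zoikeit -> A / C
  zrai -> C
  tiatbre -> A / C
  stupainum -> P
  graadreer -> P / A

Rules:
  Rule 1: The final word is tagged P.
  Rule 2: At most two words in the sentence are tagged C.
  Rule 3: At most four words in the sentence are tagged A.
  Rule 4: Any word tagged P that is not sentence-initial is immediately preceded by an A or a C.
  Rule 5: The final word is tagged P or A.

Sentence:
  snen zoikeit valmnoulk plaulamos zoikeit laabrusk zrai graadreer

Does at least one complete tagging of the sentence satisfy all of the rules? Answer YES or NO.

Candidates per position — 1:snen {P,C}; 2:zoikeit {A,C}; 3:valmnoulk {C}; 4:plaulamos {A,C}; 5:zoikeit {A,C}; 6:laabrusk {C}; 7:zrai {C}; 8:graadreer {P,A}.
Rule 2 cannot be satisfied by any choice of tags from the lexicon.
So there is no consistent tagging.

NO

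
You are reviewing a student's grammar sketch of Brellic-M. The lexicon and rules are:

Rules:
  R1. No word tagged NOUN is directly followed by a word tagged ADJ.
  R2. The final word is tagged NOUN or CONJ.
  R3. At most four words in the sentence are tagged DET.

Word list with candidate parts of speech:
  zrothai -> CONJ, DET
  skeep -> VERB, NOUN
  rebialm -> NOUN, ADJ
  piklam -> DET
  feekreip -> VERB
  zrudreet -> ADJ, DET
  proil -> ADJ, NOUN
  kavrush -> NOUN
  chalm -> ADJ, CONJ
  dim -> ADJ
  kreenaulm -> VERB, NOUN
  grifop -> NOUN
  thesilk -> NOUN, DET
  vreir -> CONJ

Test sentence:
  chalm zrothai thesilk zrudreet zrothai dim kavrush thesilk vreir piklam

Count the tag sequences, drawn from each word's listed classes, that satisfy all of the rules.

Candidates per position — 1:chalm {ADJ,CONJ}; 2:zrothai {CONJ,DET}; 3:thesilk {NOUN,DET}; 4:zrudreet {ADJ,DET}; 5:zrothai {CONJ,DET}; 6:dim {ADJ}; 7:kavrush {NOUN}; 8:thesilk {NOUN,DET}; 9:vreir {CONJ}; 10:piklam {DET}.
There are 64 candidate sequences in total.
Rule 2 cannot be satisfied by any choice of tags from the lexicon.
So there is no consistent tagging.
Count = 0.

0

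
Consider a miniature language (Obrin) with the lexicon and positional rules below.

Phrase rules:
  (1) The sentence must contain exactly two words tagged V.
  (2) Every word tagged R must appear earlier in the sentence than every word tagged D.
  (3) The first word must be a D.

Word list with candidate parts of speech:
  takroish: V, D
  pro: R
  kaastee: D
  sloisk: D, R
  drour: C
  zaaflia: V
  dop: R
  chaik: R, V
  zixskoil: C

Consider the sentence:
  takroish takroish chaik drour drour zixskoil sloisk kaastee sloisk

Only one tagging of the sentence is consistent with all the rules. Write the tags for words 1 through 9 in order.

Candidates per position — 1:takroish {V,D}; 2:takroish {V,D}; 3:chaik {R,V}; 4:drour {C}; 5:drour {C}; 6:zixskoil {C}; 7:sloisk {D,R}; 8:kaastee {D}; 9:sloisk {D,R}.
Word 1 cannot be V — rule 3 would then fail for every completion. It is D.
Word 2 cannot be D — rule 1 would then fail for every completion. It is V.
Word 3 cannot be R — rule 1 would then fail for every completion. It is V.
Word 7 cannot be R — rule 2 would then fail for every completion. It is D.
Word 9 cannot be R — rule 2 would then fail for every completion. It is D.
So the tagging must be: D V V C C C D D D.
Verifying each rule — rule 1 ok; rule 2 ok; rule 3 ok.

D V V C C C D D D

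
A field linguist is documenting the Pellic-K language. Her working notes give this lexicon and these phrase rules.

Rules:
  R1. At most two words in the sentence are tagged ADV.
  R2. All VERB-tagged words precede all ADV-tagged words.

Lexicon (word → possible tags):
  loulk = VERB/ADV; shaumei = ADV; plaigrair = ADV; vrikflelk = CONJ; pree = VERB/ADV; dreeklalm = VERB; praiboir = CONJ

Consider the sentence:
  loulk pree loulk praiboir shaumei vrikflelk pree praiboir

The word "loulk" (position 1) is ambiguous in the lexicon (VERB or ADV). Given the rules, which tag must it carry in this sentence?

Candidates per position — 1:loulk {VERB,ADV}; 2:pree {VERB,ADV}; 3:loulk {VERB,ADV}; 4:praiboir {CONJ}; 5:shaumei {ADV}; 6:vrikflelk {CONJ}; 7:pree {VERB,ADV}; 8:praiboir {CONJ}.
At position 7, choosing VERB makes rule 2 impossible to satisfy; hence ADV.
At position 1, choosing ADV makes rule 1 impossible to satisfy; hence VERB.
At position 2, choosing ADV makes rule 1 impossible to satisfy; hence VERB.
At position 3, choosing ADV makes rule 1 impossible to satisfy; hence VERB.
The only consistent sequence is: VERB VERB VERB CONJ ADV CONJ ADV CONJ.
Check: rule 1 satisfied; rule 2 satisfied.

VERB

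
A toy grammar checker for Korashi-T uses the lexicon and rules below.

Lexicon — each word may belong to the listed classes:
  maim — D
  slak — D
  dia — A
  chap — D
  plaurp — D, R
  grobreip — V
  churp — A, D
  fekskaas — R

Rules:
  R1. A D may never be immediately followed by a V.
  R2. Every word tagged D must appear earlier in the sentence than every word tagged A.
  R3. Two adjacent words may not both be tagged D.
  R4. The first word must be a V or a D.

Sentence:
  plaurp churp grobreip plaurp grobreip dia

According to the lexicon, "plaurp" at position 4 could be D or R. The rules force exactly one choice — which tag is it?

Candidates per position — 1:plaurp {D,R}; 2:churp {A,D}; 3:grobreip {V}; 4:plaurp {D,R}; 5:grobreip {V}; 6:dia {A}.
If word 1 were R, no tagging could satisfy rule 4; so word 1 is D.
If word 2 were D, no tagging could satisfy rule 1; so word 2 is A.
If word 4 were D, no tagging could satisfy rule 1; so word 4 is R.
So the tagging must be: D A V R V A.
Checking: rule 1 ok; rule 2 ok; rule 3 ok; rule 4 ok.

R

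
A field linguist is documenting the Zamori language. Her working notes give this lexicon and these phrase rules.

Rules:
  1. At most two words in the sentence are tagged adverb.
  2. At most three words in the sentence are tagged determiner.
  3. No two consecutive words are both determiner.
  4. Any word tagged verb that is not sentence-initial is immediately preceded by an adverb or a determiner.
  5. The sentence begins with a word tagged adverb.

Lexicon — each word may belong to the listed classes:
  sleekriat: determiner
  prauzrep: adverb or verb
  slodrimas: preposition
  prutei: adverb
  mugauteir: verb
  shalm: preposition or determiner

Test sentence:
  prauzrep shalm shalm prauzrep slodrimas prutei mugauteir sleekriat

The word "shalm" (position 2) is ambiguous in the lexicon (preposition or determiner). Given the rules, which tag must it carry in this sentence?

preposition

Candidates per position — 1:prauzrep {adverb,verb}; 2:shalm {preposition,determiner}; 3:shalm {preposition,determiner}; 4:prauzrep {adverb,verb}; 5:slodrimas {preposition}; 6:prutei {adverb}; 7:mugauteir {verb}; 8:sleekriat {determiner}.
If word 1 were verb, no tagging could satisfy rule 5; so word 1 is adverb.
If word 4 were adverb, no tagging could satisfy rule 1; so word 4 is verb.
If word 3 were preposition, no tagging could satisfy rule 4; so word 3 is determiner.
If word 2 were determiner, no tagging could satisfy rule 3; so word 2 is preposition.
The unique satisfying tagging is: adverb preposition determiner verb preposition adverb verb determiner.
Verifying each rule — rule 1 ok; rule 2 ok; rule 3 ok; rule 4 ok; rule 5 ok.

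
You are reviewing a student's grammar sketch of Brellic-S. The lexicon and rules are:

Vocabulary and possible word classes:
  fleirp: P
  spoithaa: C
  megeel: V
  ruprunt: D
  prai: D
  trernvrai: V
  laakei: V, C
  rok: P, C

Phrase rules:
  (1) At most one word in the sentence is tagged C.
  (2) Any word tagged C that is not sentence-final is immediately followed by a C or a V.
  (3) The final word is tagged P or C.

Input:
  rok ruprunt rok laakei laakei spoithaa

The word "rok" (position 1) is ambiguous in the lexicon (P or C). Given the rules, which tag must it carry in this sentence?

Candidates per position — 1:rok {P,C}; 2:ruprunt {D}; 3:rok {P,C}; 4:laakei {V,C}; 5:laakei {V,C}; 6:spoithaa {C}.
Position 1: tagging it C would leave rule 1 unsatisfiable, so it must be P.
Position 3: tagging it C would leave rule 1 unsatisfiable, so it must be P.
Position 4: tagging it C would leave rule 1 unsatisfiable, so it must be V.
Position 5: tagging it C would leave rule 1 unsatisfiable, so it must be V.
The only consistent sequence is: P D P V V C.
Checking: rule 1 ok; rule 2 ok; rule 3 ok.

P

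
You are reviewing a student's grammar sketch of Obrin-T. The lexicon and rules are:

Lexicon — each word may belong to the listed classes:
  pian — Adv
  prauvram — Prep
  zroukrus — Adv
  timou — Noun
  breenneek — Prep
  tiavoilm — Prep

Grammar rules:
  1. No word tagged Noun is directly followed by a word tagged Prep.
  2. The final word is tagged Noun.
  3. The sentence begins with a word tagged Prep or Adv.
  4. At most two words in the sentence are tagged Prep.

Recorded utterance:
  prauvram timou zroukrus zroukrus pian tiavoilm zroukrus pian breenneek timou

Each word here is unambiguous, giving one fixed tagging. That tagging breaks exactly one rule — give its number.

4

Fixed tagging: Prep Noun Adv Adv Adv Prep Adv Adv Prep Noun.
Applying the rules: R1 pass, R2 pass, R3 pass, R4 fail.
Only rule 4 fails.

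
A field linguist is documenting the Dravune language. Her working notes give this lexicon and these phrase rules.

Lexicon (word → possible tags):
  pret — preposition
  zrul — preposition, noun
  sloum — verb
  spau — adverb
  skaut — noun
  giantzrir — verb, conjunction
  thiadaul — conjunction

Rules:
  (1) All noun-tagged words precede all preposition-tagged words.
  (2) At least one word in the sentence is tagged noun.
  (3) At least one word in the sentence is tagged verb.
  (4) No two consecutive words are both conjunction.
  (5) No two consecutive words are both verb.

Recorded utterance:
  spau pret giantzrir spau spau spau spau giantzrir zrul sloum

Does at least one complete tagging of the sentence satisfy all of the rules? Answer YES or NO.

NO

Candidates per position — 1:spau {adverb}; 2:pret {preposition}; 3:giantzrir {verb,conjunction}; 4:spau {adverb}; 5:spau {adverb}; 6:spau {adverb}; 7:spau {adverb}; 8:giantzrir {verb,conjunction}; 9:zrul {preposition,noun}; 10:sloum {verb}.
Every candidate sequence violates at least one rule; no consistent tagging exists.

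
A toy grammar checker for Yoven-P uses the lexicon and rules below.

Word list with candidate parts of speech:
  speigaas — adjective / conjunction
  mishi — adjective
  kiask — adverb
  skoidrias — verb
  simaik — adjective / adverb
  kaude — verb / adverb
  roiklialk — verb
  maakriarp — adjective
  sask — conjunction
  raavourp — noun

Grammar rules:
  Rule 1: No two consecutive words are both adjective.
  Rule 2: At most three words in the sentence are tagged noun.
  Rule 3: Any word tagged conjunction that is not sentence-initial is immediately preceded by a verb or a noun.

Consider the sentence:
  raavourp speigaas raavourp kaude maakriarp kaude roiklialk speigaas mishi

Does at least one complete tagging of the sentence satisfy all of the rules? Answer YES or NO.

Candidates per position — 1:raavourp {noun}; 2:speigaas {adjective,conjunction}; 3:raavourp {noun}; 4:kaude {verb,adverb}; 5:maakriarp {adjective}; 6:kaude {verb,adverb}; 7:roiklialk {verb}; 8:speigaas {adjective,conjunction}; 9:mishi {adjective}.
One satisfying assignment: noun conjunction noun adverb adjective adverb verb conjunction adjective.
Check: rule 1 holds; rule 2 holds; rule 3 holds.

YES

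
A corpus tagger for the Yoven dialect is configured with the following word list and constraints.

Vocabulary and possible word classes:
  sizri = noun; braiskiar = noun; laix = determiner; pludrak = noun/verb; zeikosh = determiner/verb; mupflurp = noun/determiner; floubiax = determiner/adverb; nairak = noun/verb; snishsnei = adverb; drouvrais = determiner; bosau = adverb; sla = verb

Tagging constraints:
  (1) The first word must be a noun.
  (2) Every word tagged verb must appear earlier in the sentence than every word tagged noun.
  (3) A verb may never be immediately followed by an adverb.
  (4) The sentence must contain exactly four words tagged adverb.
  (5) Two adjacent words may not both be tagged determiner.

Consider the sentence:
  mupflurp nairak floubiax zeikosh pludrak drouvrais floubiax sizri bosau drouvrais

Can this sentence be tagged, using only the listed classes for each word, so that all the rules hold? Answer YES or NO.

NO

Candidates per position — 1:mupflurp {noun,determiner}; 2:nairak {noun,verb}; 3:floubiax {determiner,adverb}; 4:zeikosh {determiner,verb}; 5:pludrak {noun,verb}; 6:drouvrais {determiner}; 7:floubiax {determiner,adverb}; 8:sizri {noun}; 9:bosau {adverb}; 10:drouvrais {determiner}.
Rule 4 cannot be satisfied by any choice of tags from the lexicon.
So there is no consistent tagging.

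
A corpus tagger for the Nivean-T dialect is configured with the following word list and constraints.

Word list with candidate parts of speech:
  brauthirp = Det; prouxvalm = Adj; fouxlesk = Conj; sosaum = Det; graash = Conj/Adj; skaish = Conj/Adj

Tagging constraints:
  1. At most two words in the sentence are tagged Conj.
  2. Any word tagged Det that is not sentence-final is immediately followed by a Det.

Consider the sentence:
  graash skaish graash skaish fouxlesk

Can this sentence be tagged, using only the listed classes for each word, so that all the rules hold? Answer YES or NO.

YES

Candidates per position — 1:graash {Conj,Adj}; 2:skaish {Conj,Adj}; 3:graash {Conj,Adj}; 4:skaish {Conj,Adj}; 5:fouxlesk {Conj}.
One satisfying assignment: Adj Adj Conj Adj Conj.
Checking: rule 1 holds; rule 2 holds.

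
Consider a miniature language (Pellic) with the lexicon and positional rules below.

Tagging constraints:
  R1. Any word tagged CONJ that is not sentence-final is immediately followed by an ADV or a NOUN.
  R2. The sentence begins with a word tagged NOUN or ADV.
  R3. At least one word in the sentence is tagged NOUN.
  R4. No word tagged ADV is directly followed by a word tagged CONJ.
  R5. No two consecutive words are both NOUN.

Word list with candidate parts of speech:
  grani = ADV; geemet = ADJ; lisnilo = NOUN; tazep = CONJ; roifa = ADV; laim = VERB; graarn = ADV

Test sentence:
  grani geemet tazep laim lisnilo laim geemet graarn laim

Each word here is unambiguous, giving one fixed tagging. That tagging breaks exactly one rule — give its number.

1

Fixed tagging: ADV ADJ CONJ VERB NOUN VERB ADJ ADV VERB.
Checking each rule: R1 ✗, R2 ✓, R3 ✓, R4 ✓, R5 ✓.
Only rule 1 fails.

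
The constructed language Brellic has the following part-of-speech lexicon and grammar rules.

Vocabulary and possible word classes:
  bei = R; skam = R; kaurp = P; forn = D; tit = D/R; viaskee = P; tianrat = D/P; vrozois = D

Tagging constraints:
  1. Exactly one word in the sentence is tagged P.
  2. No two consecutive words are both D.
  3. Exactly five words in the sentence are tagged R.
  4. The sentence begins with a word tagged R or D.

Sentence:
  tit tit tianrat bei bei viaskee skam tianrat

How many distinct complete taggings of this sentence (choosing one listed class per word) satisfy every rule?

Candidates per position — 1:tit {D,R}; 2:tit {D,R}; 3:tianrat {D,P}; 4:bei {R}; 5:bei {R}; 6:viaskee {P}; 7:skam {R}; 8:tianrat {D,P}.
There are 16 candidate sequences in total.
The sequences that satisfy every rule: R R D R R P R D.
Count = 1.

1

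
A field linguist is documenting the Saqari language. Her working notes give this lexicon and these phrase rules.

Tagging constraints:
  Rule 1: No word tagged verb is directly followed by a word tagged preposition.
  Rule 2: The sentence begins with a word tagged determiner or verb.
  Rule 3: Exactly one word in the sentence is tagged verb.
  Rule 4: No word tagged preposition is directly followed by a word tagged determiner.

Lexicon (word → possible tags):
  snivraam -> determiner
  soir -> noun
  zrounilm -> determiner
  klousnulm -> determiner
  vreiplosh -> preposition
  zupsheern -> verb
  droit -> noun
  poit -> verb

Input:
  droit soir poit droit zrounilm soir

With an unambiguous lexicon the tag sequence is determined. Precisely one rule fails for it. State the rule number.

Fixed tagging: noun noun verb noun determiner noun.
Rule check: R1 ok, R2 fails, R3 ok, R4 ok.
Only rule 2 fails.

2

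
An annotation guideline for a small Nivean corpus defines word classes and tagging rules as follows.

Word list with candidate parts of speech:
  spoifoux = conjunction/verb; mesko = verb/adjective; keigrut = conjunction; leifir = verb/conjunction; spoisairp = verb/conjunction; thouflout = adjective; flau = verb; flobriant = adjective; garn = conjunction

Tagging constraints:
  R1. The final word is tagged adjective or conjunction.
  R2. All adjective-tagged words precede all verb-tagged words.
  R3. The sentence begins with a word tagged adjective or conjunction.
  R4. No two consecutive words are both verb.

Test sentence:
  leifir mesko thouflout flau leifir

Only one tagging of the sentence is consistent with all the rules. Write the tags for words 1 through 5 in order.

conjunction adjective adjective verb conjunction

Candidates per position — 1:leifir {verb,conjunction}; 2:mesko {verb,adjective}; 3:thouflout {adjective}; 4:flau {verb}; 5:leifir {verb,conjunction}.
Position 1: verb is ruled out by rule 2; that leaves conjunction.
Position 2: verb is ruled out by rule 2; that leaves adjective.
Position 5: verb is ruled out by rule 1; that leaves conjunction.
That leaves exactly one tagging: conjunction adjective adjective verb conjunction.
Checking: rule 1 holds; rule 2 holds; rule 3 holds; rule 4 holds.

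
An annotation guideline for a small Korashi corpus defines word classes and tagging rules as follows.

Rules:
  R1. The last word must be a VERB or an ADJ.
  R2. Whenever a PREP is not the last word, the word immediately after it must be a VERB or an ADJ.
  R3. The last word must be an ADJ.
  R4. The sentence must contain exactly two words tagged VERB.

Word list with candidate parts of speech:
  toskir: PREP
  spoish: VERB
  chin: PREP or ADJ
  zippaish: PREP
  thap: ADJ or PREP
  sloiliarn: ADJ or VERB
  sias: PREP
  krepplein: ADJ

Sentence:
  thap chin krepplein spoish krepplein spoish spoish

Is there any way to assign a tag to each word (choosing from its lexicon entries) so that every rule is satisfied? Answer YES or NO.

Candidates per position — 1:thap {ADJ,PREP}; 2:chin {PREP,ADJ}; 3:krepplein {ADJ}; 4:spoish {VERB}; 5:krepplein {ADJ}; 6:spoish {VERB}; 7:spoish {VERB}.
Rule 3 cannot be satisfied by any choice of tags from the lexicon.
So there is no consistent tagging.

NO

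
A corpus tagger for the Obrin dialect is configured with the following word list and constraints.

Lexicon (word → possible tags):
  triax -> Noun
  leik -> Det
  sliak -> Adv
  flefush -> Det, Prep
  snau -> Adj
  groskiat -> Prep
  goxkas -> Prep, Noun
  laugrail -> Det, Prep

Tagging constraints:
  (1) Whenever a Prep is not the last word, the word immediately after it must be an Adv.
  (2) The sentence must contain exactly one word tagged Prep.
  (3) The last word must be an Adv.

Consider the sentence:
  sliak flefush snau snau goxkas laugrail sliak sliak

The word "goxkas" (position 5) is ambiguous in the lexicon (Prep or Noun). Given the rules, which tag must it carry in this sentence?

Candidates per position — 1:sliak {Adv}; 2:flefush {Det,Prep}; 3:snau {Adj}; 4:snau {Adj}; 5:goxkas {Prep,Noun}; 6:laugrail {Det,Prep}; 7:sliak {Adv}; 8:sliak {Adv}.
Position 2: Prep is ruled out by rule 1; that leaves Det.
Position 5: Prep is ruled out by rule 1; that leaves Noun.
Position 6: Det is ruled out by rule 2; that leaves Prep.
The unique satisfying tagging is: Adv Det Adj Adj Noun Prep Adv Adv.
Check: rule 1 holds; rule 2 holds; rule 3 holds.

Noun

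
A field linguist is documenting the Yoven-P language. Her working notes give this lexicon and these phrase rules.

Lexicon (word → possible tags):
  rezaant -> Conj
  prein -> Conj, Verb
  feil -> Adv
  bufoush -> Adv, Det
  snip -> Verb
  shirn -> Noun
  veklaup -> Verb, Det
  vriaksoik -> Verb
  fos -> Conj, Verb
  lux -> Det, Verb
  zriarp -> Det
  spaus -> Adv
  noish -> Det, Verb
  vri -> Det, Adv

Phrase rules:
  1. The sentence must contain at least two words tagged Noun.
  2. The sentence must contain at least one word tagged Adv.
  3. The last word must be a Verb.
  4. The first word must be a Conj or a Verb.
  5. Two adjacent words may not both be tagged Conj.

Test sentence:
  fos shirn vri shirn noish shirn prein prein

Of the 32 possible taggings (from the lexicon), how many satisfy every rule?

8

Candidates per position — 1:fos {Conj,Verb}; 2:shirn {Noun}; 3:vri {Det,Adv}; 4:shirn {Noun}; 5:noish {Det,Verb}; 6:shirn {Noun}; 7:prein {Conj,Verb}; 8:prein {Conj,Verb}.
There are 32 candidate sequences in total.
Checking each against the rules leaves 8 sequences.
Count = 8.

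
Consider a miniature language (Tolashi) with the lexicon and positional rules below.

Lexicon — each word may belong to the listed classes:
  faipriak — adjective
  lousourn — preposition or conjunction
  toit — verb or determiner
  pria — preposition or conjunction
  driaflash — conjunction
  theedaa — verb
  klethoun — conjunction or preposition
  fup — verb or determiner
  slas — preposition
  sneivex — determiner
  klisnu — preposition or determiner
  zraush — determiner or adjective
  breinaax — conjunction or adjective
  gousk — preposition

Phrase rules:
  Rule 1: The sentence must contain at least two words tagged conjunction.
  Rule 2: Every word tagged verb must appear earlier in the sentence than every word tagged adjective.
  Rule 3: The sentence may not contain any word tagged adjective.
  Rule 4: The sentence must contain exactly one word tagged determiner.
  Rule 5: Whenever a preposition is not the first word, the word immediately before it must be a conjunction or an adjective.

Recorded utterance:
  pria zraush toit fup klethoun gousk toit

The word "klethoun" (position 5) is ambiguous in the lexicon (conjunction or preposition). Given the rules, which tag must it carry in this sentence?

Candidates per position — 1:pria {preposition,conjunction}; 2:zraush {determiner,adjective}; 3:toit {verb,determiner}; 4:fup {verb,determiner}; 5:klethoun {conjunction,preposition}; 6:gousk {preposition}; 7:toit {verb,determiner}.
Position 1: tagging it preposition would leave rule 1 unsatisfiable, so it must be conjunction.
Position 2: tagging it adjective would leave rule 3 unsatisfiable, so it must be determiner.
Position 3: tagging it determiner would leave rule 4 unsatisfiable, so it must be verb.
Position 4: tagging it determiner would leave rule 4 unsatisfiable, so it must be verb.
Position 5: tagging it preposition would leave rule 1 unsatisfiable, so it must be conjunction.
Position 7: tagging it determiner would leave rule 4 unsatisfiable, so it must be verb.
The only consistent sequence is: conjunction determiner verb verb conjunction preposition verb.
Checking: rule 1 holds; rule 2 holds; rule 3 holds; rule 4 holds; rule 5 holds.

conjunction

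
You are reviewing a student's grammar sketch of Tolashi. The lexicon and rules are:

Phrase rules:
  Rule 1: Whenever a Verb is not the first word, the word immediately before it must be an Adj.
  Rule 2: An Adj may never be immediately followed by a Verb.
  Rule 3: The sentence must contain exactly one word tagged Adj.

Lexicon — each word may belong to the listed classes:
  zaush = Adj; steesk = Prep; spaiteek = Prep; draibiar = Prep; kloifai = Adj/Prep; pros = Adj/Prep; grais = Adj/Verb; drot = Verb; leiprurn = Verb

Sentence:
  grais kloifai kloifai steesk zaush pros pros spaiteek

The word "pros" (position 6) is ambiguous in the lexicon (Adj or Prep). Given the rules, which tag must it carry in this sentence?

Prep

Candidates per position — 1:grais {Adj,Verb}; 2:kloifai {Adj,Prep}; 3:kloifai {Adj,Prep}; 4:steesk {Prep}; 5:zaush {Adj}; 6:pros {Adj,Prep}; 7:pros {Adj,Prep}; 8:spaiteek {Prep}.
If word 1 were Adj, no tagging could satisfy rule 3; so word 1 is Verb.
If word 2 were Adj, no tagging could satisfy rule 3; so word 2 is Prep.
If word 3 were Adj, no tagging could satisfy rule 3; so word 3 is Prep.
If word 6 were Adj, no tagging could satisfy rule 3; so word 6 is Prep.
If word 7 were Adj, no tagging could satisfy rule 3; so word 7 is Prep.
That leaves exactly one tagging: Verb Prep Prep Prep Adj Prep Prep Prep.
Checking: rule 1 holds; rule 2 holds; rule 3 holds.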